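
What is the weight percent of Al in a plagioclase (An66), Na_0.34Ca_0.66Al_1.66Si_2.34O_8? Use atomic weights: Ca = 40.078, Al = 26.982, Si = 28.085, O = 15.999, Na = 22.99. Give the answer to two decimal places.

Molar mass of Na_0.34Ca_0.66Al_1.66Si_2.34O_8: 0.34×22.99 + 0.66×40.078 + 1.66×26.982 + 2.34×28.085 + 8×15.999 = 272.769 g/mol.
Mass of Al per formula unit: 1.66 × 26.982 = 44.790 g.
Weight fraction Al = 44.790 / 272.769 = 0.1642.

16.42 wt%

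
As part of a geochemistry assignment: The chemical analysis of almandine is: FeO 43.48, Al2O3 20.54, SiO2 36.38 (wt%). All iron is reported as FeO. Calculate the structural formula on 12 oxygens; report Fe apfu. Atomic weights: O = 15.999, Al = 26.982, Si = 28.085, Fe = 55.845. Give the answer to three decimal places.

3.000 Fe apfu

FeO: 43.48/71.844 = 0.60520 mol → 0.60520 mol Fe, 0.60520 mol O.
Al2O3: 20.54/101.961 = 0.20145 mol → 0.40290 mol Al, 0.60435 mol O.
SiO2: 36.38/60.083 = 0.60550 mol → 0.60550 mol Si, 1.21100 mol O.
Total oxygen = 2.42055 mol. Normalization factor = 12/2.42055 = 4.95755.
Fe per 12 O = 0.60520 × 4.95755 = 3.000.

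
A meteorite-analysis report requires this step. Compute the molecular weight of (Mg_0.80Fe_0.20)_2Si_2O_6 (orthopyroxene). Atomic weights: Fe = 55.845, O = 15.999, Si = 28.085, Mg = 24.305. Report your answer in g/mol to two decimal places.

213.39 g/mol

M = 1.60×24.305 + 0.40×55.845 + 2×28.085 + 6×15.999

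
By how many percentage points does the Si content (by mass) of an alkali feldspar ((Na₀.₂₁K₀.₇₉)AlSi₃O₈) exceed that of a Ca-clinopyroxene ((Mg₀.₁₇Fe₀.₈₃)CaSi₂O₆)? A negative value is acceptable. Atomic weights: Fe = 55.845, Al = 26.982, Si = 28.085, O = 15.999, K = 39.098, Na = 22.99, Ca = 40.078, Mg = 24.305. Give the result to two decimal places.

First mineral: 84.255 g Si in 274.944 g formula = 30.64 wt% Si.
Second mineral: 56.170 g Si in 242.725 g formula = 23.14 wt% Si.
30.64% − 23.14% gives a difference of 7.50 percentage points.

7.50 percentage points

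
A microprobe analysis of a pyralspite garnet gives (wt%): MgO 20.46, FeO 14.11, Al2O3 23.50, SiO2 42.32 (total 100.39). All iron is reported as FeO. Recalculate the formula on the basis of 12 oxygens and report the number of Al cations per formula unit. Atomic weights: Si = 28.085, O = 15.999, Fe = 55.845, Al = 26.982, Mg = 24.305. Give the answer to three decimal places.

1.973 Al apfu

MgO: 20.46/40.304 = 0.50764 mol → 0.50764 mol Mg, 0.50764 mol O.
FeO: 14.11/71.844 = 0.19640 mol → 0.19640 mol Fe, 0.19640 mol O.
Al2O3: 23.50/101.961 = 0.23048 mol → 0.46096 mol Al, 0.69144 mol O.
SiO2: 42.32/60.083 = 0.70436 mol → 0.70436 mol Si, 1.40872 mol O.
Total oxygen = 2.80420 mol. Normalization factor = 12/2.80420 = 4.27930.
Al per 12 O = 0.46096 × 4.27930 = 1.973.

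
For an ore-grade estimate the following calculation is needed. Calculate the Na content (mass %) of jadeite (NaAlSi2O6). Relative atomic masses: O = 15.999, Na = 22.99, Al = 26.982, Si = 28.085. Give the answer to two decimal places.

M(NaAlSi2O6) = 202.136 g/mol.
Na contributes 1 × 22.99 = 22.990 g per mole.
22.990/202.136 = 0.1137 → 11.37%.

11.37 mass %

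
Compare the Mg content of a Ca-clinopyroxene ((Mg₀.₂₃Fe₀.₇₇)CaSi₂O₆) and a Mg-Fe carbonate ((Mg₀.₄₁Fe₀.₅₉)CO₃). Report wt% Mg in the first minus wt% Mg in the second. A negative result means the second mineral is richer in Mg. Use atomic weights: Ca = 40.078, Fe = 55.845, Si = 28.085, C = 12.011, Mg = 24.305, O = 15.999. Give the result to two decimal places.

-7.36 percentage points

First mineral: 5.590 g Mg in 240.833 g formula = 2.32 wt% Mg.
Second mineral: 9.965 g Mg in 102.922 g formula = 9.68 wt% Mg.
2.32% − 9.68% gives a difference of -7.36 percentage points.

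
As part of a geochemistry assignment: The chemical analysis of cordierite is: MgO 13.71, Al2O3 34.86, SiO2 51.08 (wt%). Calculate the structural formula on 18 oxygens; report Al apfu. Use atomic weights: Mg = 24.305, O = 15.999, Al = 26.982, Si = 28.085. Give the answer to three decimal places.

4.014 Al apfu

MgO: 13.71/40.304 = 0.34016 mol → 0.34016 mol Mg, 0.34016 mol O.
Al2O3: 34.86/101.961 = 0.34190 mol → 0.68380 mol Al, 1.02570 mol O.
SiO2: 51.08/60.083 = 0.85016 mol → 0.85016 mol Si, 1.70032 mol O.
Total oxygen = 3.06618 mol. Normalization factor = 18/3.06618 = 5.87050.
Al per 18 O = 0.68380 × 5.87050 = 4.014.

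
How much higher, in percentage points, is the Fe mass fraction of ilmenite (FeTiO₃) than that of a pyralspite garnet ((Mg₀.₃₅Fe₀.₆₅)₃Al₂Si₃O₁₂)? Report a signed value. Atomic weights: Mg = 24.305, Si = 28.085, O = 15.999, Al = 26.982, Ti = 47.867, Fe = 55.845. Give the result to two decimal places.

Fe in FeTiO₃: molar mass 151.709 g/mol; 1×55.845 = 55.845 g → 36.81 wt%.
Fe in (Mg₀.₃₅Fe₀.₆₅)₃Al₂Si₃O₁₂: molar mass 464.625 g/mol; 1.95×55.845 = 108.898 g → 23.44 wt%.
Difference = 36.81 − 23.44 = 13.37 percentage points.

13.37 percentage points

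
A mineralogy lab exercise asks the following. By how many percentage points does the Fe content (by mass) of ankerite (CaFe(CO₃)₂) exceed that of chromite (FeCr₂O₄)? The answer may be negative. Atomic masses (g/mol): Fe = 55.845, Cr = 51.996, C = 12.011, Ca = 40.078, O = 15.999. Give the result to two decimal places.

0.91 percentage points

Fe in CaFe(CO₃)₂: molar mass 215.939 g/mol; 1×55.845 = 55.845 g → 25.86 wt%.
Fe in FeCr₂O₄: molar mass 223.833 g/mol; 1×55.845 = 55.845 g → 24.95 wt%.
Difference = 25.86 − 24.95 = 0.91 percentage points.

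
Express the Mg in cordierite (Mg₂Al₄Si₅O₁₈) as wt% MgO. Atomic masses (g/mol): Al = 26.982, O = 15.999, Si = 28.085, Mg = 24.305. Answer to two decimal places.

13.78 wt%

M(Mg₂Al₄Si₅O₁₈) = 584.945 g/mol; M(MgO) = 40.304 g/mol.
Moles MgO per formula unit = 2 Mg ÷ 1 = 2.0000.
MgO fraction = (2.0000 × 40.304) / 584.945 = 80.608/584.945 = 0.1378.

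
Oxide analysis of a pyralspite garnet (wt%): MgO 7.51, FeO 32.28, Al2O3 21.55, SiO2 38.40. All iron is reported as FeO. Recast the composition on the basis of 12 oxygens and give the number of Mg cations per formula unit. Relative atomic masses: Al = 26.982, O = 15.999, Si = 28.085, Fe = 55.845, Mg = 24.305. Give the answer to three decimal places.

0.878 Mg apfu

7.51 wt% MgO ÷ 40.304 g/mol = 0.18633 mol, giving 0.18633 Mg and 0.18633 O.
32.28 wt% FeO ÷ 71.844 g/mol = 0.44931 mol, giving 0.44931 Fe and 0.44931 O.
21.55 wt% Al2O3 ÷ 101.961 g/mol = 0.21136 mol, giving 0.42272 Al and 0.63408 O.
38.40 wt% SiO2 ÷ 60.083 g/mol = 0.63912 mol, giving 0.63912 Si and 1.27824 O.
Oxygen sums to 2.54796; scaling by 12/2.54796 = 4.70965 puts the formula on 12 O.
Mg: 0.18633 × 4.70965 = 0.878 atoms per formula unit.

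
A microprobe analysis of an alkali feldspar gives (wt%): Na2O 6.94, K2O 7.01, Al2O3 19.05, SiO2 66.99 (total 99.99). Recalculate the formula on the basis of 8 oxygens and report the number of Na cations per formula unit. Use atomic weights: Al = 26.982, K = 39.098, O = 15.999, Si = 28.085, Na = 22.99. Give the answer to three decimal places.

Na2O: 6.94/61.979 = 0.11197 mol → 0.22394 mol Na, 0.11197 mol O.
K2O: 7.01/94.195 = 0.07442 mol → 0.14884 mol K, 0.07442 mol O.
Al2O3: 19.05/101.961 = 0.18684 mol → 0.37368 mol Al, 0.56052 mol O.
SiO2: 66.99/60.083 = 1.11496 mol → 1.11496 mol Si, 2.22992 mol O.
Total oxygen = 2.97683 mol. Normalization factor = 8/2.97683 = 2.68742.
Na per 8 O = 0.22394 × 2.68742 = 0.602.

0.602 Na apfu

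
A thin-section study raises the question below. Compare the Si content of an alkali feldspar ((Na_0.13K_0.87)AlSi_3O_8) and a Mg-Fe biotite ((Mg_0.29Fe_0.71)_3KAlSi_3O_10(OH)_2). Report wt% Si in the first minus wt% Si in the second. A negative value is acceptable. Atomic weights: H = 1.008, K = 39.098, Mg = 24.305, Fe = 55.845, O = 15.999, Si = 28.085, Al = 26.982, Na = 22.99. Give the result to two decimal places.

13.11 percentage points

First mineral: 84.255 g Si in 276.233 g formula = 30.50 wt% Si.
Second mineral: 84.255 g Si in 484.434 g formula = 17.39 wt% Si.
30.50% − 17.39% gives a difference of 13.11 percentage points.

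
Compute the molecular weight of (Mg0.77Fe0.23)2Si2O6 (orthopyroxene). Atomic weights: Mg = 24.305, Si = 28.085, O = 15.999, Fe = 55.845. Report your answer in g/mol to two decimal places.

The formula mass is the sum 1.54*24.305 + 0.46*55.845 + 2*28.085 + 6*15.999.

215.28 g/mol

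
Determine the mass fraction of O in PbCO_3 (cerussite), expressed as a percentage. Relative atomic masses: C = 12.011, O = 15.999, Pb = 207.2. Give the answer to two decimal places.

17.96 mass %

Molar mass of PbCO_3: 1×207.2 + 1×12.011 + 3×15.999 = 267.208 g/mol.
Mass of O per formula unit: 3 × 15.999 = 47.997 g.
Weight fraction O = 47.997 / 267.208 = 0.1796.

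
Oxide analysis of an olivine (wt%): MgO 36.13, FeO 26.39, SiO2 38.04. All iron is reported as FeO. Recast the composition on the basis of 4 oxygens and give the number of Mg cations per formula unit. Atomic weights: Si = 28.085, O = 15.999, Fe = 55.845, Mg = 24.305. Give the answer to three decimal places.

1.417 Mg apfu

MgO (M=40.304): mol = 0.89644; Mg = 0.89644, O = 0.89644.
FeO (M=71.844): mol = 0.36732; Fe = 0.36732, O = 0.36732.
SiO2 (M=60.083): mol = 0.63312; Si = 0.63312, O = 1.26624.
ΣO = 2.53000; factor = 4/ΣO = 1.58103.
Mg apfu = 0.89644 × 1.58103 = 1.417.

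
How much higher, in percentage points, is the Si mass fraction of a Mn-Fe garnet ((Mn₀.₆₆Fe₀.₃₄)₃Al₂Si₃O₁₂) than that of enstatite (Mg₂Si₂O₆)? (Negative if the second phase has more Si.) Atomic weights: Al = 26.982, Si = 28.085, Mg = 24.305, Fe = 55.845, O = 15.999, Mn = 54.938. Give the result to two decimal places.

First mineral: 84.255 g Si in 495.946 g formula = 16.99 wt% Si.
Second mineral: 56.170 g Si in 200.774 g formula = 27.98 wt% Si.
16.99% − 27.98% gives a difference of -10.99 percentage points.

-10.99 percentage points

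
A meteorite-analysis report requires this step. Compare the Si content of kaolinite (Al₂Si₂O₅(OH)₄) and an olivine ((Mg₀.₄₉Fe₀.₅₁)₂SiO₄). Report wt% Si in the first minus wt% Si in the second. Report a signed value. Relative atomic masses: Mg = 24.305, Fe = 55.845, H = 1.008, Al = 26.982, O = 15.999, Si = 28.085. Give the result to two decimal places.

5.51 percentage points

First mineral: 56.170 g Si in 258.157 g formula = 21.76 wt% Si.
Second mineral: 28.085 g Si in 172.862 g formula = 16.25 wt% Si.
21.76% − 16.25% gives a difference of 5.51 percentage points.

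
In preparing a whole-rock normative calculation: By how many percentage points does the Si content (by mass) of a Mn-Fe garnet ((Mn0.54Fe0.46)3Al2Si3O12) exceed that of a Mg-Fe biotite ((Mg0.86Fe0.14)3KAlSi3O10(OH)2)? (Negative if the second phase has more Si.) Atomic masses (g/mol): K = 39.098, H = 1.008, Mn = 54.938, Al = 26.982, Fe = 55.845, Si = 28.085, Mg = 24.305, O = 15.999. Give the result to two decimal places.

-2.59 percentage points

M((Mn0.54Fe0.46)3Al2Si3O12) = 496.273 g/mol, so wt% Si = 84.255/496.273 × 100 = 16.98%.
M((Mg0.86Fe0.14)3KAlSi3O10(OH)2) = 430.501 g/mol, so wt% Si = 84.255/430.501 × 100 = 19.57%.
16.98 − 19.57 = -2.59 pp.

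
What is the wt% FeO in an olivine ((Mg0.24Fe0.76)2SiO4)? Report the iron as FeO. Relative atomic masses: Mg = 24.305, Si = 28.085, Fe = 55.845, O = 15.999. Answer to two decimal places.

57.89 wt%

Formula mass = 188.632 g/mol.
1.52 Fe → 1.5200 mol FeO per formula unit; M(FeO) = 71.844, so FeO mass = 109.203 g.
109.203/188.632 × 100 = 57.89 wt%.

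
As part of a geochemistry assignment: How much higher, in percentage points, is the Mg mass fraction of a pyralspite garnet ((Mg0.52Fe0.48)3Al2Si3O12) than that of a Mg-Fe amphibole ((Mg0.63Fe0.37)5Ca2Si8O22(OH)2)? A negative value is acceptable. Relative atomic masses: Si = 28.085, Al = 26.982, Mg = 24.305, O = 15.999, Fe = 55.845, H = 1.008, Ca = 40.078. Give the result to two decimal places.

-0.34 percentage points

M((Mg0.52Fe0.48)3Al2Si3O12) = 448.540 g/mol, so wt% Mg = 37.916/448.540 × 100 = 8.45%.
M((Mg0.63Fe0.37)5Ca2Si8O22(OH)2) = 870.702 g/mol, so wt% Mg = 76.561/870.702 × 100 = 8.79%.
8.45 − 8.79 = -0.34 pp.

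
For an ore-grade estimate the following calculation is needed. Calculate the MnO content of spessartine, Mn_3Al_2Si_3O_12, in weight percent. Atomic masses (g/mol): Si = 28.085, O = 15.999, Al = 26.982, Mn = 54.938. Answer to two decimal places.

42.99 wt%

M(Mn_3Al_2Si_3O_12) = 495.021 g/mol; M(MnO) = 70.937 g/mol.
Moles MnO per formula unit = 3 Mn ÷ 1 = 3.0000.
MnO fraction = (3.0000 × 70.937) / 495.021 = 212.811/495.021 = 0.4299.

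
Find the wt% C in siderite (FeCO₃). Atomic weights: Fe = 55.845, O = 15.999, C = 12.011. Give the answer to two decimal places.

M(FeCO₃) = 115.853 g/mol.
C contributes 1 × 12.011 = 12.011 g per mole.
12.011/115.853 = 0.1037 → 10.37%.

10.37 weight percent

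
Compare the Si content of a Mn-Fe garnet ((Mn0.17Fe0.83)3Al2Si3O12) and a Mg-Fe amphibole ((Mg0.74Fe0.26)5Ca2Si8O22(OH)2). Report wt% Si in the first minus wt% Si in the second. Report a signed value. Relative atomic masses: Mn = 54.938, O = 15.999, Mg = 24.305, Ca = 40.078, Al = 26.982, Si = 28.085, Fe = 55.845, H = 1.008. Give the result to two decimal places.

Si in (Mn0.17Fe0.83)3Al2Si3O12: molar mass 497.279 g/mol; 3×28.085 = 84.255 g → 16.94 wt%.
Si in (Mg0.74Fe0.26)5Ca2Si8O22(OH)2: molar mass 853.355 g/mol; 8×28.085 = 224.680 g → 26.33 wt%.
Difference = 16.94 − 26.33 = -9.39 percentage points.

-9.39 percentage points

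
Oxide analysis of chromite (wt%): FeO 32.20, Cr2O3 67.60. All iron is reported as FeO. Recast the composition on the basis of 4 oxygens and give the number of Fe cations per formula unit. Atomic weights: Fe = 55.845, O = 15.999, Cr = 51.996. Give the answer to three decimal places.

1.006 Fe apfu

FeO: 32.20/71.844 = 0.44819 mol → 0.44819 mol Fe, 0.44819 mol O.
Cr2O3: 67.60/151.989 = 0.44477 mol → 0.88954 mol Cr, 1.33431 mol O.
Total oxygen = 1.78250 mol. Normalization factor = 4/1.78250 = 2.24404.
Fe per 4 O = 0.44819 × 2.24404 = 1.006.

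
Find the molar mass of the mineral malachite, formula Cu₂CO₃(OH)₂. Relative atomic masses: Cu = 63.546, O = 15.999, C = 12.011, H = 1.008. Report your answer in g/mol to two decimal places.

221.11 g/mol

M = 2·63.546 + 1·12.011 + 5·15.999 + 2·1.008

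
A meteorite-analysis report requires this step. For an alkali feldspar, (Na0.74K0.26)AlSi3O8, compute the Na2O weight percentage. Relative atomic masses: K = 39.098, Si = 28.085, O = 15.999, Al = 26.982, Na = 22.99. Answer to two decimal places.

8.61 wt%

M((Na0.74K0.26)AlSi3O8) = 266.407 g/mol; M(Na2O) = 61.979 g/mol.
Moles Na2O per formula unit = 0.74 Na ÷ 2 = 0.3700.
Na2O fraction = (0.3700 × 61.979) / 266.407 = 22.932/266.407 = 0.0861.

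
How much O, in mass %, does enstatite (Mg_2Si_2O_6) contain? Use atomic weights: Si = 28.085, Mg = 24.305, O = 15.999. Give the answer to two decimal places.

47.81 mass %

Formula mass = 2×24.305 + 2×28.085 + 6×15.999 = 200.774 g/mol, of which 95.994 g is O.
So O makes up 95.994/200.774 = 0.4781 of the mass, i.e. 47.81%.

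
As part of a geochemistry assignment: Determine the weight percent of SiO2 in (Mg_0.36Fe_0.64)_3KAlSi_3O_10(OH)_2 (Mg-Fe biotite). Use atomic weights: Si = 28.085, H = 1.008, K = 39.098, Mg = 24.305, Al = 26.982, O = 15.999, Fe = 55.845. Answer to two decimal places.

Molar mass of (Mg_0.36Fe_0.64)_3KAlSi_3O_10(OH)_2 = 1.08·24.305 + 1.92·55.845 + 1·39.098 + 1·26.982 + 3·28.085 + 12·15.999 + 2·1.008 = 477.811 g/mol.
Each formula unit contains 3 Si, equivalent to 3/1 = 3.0000 mol SiO2.
M(SiO2) = 1×28.085 + 2×15.999 = 60.083 g/mol.
Mass of SiO2 per formula unit = 3.0000 × 60.083 = 180.249 g.
SiO2 wt% = 180.249 / 477.811 × 100 = 37.72%.

37.72 wt%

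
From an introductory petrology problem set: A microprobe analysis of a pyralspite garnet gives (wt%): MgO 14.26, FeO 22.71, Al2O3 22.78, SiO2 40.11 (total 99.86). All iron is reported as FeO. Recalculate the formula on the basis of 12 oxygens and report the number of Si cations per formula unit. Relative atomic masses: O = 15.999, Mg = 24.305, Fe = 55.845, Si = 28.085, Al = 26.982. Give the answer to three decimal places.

2.994 Si apfu

MgO (M=40.304): mol = 0.35381; Mg = 0.35381, O = 0.35381.
FeO (M=71.844): mol = 0.31610; Fe = 0.31610, O = 0.31610.
Al2O3 (M=101.961): mol = 0.22342; Al = 0.44684, O = 0.67026.
SiO2 (M=60.083): mol = 0.66758; Si = 0.66758, O = 1.33516.
ΣO = 2.67533; factor = 12/ΣO = 4.48543.
Si apfu = 0.66758 × 4.48543 = 2.994.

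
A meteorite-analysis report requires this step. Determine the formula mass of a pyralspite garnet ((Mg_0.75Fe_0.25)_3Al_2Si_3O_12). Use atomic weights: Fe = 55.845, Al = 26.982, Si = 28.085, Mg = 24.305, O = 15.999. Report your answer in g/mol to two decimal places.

The formula mass is the sum 2.25×24.305 + 0.75×55.845 + 2×26.982 + 3×28.085 + 12×15.999.

426.78 g/mol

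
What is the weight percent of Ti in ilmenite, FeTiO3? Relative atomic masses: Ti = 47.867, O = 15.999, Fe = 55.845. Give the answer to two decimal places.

31.55 mass %

M(FeTiO3) = 151.709 g/mol.
Ti contributes 1 × 47.867 = 47.867 g per mole.
47.867/151.709 = 0.3155 → 31.55%.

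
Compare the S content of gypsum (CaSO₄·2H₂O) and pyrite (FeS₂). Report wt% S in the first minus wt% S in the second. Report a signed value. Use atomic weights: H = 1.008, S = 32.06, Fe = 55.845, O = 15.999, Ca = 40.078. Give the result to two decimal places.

-34.83 percentage points

S in CaSO₄·2H₂O: molar mass 172.164 g/mol; 1×32.06 = 32.060 g → 18.62 wt%.
S in FeS₂: molar mass 119.965 g/mol; 2×32.06 = 64.120 g → 53.45 wt%.
Difference = 18.62 − 53.45 = -34.83 percentage points.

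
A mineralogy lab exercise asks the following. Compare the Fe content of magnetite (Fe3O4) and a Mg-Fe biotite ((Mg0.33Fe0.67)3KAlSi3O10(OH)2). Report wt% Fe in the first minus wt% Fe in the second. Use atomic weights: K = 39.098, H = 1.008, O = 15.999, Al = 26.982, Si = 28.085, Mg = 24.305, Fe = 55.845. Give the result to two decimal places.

First mineral: 167.535 g Fe in 231.531 g formula = 72.36 wt% Fe.
Second mineral: 112.248 g Fe in 480.649 g formula = 23.35 wt% Fe.
72.36% − 23.35% gives a difference of 49.01 percentage points.

49.01 percentage points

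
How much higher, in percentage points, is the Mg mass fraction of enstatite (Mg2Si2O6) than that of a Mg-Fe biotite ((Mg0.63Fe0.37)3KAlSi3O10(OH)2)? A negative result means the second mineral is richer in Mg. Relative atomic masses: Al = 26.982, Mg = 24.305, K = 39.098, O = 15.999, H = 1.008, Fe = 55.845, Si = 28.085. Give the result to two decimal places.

M(Mg2Si2O6) = 200.774 g/mol, so wt% Mg = 48.610/200.774 × 100 = 24.21%.
M((Mg0.63Fe0.37)3KAlSi3O10(OH)2) = 452.263 g/mol, so wt% Mg = 45.936/452.263 × 100 = 10.16%.
24.21 − 10.16 = 14.05 pp.

14.05 percentage points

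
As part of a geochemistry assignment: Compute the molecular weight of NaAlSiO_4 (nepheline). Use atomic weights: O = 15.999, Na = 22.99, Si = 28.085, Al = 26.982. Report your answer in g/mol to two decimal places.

142.05 g/mol

The formula mass is the sum 1·22.99 + 1·26.982 + 1·28.085 + 4·15.999.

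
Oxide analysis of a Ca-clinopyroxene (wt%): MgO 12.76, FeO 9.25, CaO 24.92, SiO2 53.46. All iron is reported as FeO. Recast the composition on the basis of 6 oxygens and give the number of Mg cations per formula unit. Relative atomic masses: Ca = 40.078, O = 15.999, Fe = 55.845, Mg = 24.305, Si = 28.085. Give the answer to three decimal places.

0.712 Mg apfu

MgO: 12.76/40.304 = 0.31659 mol → 0.31659 mol Mg, 0.31659 mol O.
FeO: 9.25/71.844 = 0.12875 mol → 0.12875 mol Fe, 0.12875 mol O.
CaO: 24.92/56.077 = 0.44439 mol → 0.44439 mol Ca, 0.44439 mol O.
SiO2: 53.46/60.083 = 0.88977 mol → 0.88977 mol Si, 1.77954 mol O.
Total oxygen = 2.66927 mol. Normalization factor = 6/2.66927 = 2.24781.
Mg per 6 O = 0.31659 × 2.24781 = 0.712.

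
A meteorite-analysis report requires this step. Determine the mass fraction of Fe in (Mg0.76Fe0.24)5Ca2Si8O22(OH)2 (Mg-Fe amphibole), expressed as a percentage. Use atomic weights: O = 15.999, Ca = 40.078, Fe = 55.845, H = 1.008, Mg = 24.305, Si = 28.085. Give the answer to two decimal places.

7.88 wt%

M((Mg0.76Fe0.24)5Ca2Si8O22(OH)2) = 850.201 g/mol.
Fe contributes 1.20 × 55.845 = 67.014 g per mole.
67.014/850.201 = 0.0788 → 7.88%.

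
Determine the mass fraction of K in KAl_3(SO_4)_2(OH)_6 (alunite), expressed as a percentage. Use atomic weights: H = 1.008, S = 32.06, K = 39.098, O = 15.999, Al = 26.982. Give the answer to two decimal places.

Formula mass = 1×39.098 + 3×26.982 + 2×32.06 + 14×15.999 + 6×1.008 = 414.198 g/mol, of which 39.098 g is K.
So K makes up 39.098/414.198 = 0.0944 of the mass, i.e. 9.44%.

9.44 mass %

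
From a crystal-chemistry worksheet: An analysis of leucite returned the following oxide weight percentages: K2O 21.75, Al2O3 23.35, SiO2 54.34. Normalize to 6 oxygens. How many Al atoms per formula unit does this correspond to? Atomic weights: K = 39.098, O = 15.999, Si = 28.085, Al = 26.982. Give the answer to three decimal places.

1.008 Al apfu

21.75 wt% K2O ÷ 94.195 g/mol = 0.23090 mol, giving 0.46180 K and 0.23090 O.
23.35 wt% Al2O3 ÷ 101.961 g/mol = 0.22901 mol, giving 0.45802 Al and 0.68703 O.
54.34 wt% SiO2 ÷ 60.083 g/mol = 0.90442 mol, giving 0.90442 Si and 1.80884 O.
Oxygen sums to 2.72677; scaling by 6/2.72677 = 2.20041 puts the formula on 6 O.
Al: 0.45802 × 2.20041 = 1.008 atoms per formula unit.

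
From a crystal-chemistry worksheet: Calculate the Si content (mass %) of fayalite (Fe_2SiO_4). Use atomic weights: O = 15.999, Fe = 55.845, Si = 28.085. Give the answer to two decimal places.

Formula mass = 2·55.845 + 1·28.085 + 4·15.999 = 203.771 g/mol, of which 28.085 g is Si.
So Si makes up 28.085/203.771 = 0.1378 of the mass, i.e. 13.78%.

13.78 mass %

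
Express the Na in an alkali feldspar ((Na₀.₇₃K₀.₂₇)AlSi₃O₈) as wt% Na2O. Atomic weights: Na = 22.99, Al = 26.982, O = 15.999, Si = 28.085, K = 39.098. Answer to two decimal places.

Molar mass of (Na₀.₇₃K₀.₂₇)AlSi₃O₈ = 0.73×22.99 + 0.27×39.098 + 1×26.982 + 3×28.085 + 8×15.999 = 266.568 g/mol.
Each formula unit contains 0.73 Na, equivalent to 0.73/2 = 0.3650 mol Na2O.
M(Na2O) = 2×22.99 + 1×15.999 = 61.979 g/mol.
Mass of Na2O per formula unit = 0.3650 × 61.979 = 22.622 g.
Na2O wt% = 22.622 / 266.568 × 100 = 8.49%.

8.49 wt%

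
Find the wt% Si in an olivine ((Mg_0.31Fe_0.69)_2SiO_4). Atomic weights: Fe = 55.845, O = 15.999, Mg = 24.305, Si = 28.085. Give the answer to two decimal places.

15.25 wt%

Molar mass of (Mg_0.31Fe_0.69)_2SiO_4: 0.62×24.305 + 1.38×55.845 + 1×28.085 + 4×15.999 = 184.216 g/mol.
Mass of Si per formula unit: 1 × 28.085 = 28.085 g.
Weight fraction Si = 28.085 / 184.216 = 0.1525.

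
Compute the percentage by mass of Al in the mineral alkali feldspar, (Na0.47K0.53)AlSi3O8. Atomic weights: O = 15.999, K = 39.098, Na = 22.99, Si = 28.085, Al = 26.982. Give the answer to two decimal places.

9.97 wt%

M((Na0.47K0.53)AlSi3O8) = 270.756 g/mol.
Al contributes 1 × 26.982 = 26.982 g per mole.
26.982/270.756 = 0.0997 → 9.97%.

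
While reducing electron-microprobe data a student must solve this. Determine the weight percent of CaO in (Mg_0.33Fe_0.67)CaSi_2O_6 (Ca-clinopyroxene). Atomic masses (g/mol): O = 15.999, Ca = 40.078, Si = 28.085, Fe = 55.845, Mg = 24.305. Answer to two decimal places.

23.59 wt%

Molar mass of (Mg_0.33Fe_0.67)CaSi_2O_6 = 0.33*24.305 + 0.67*55.845 + 1*40.078 + 2*28.085 + 6*15.999 = 237.679 g/mol.
Each formula unit contains 1 Ca, equivalent to 1/1 = 1.0000 mol CaO.
M(CaO) = 1×40.078 + 1×15.999 = 56.077 g/mol.
Mass of CaO per formula unit = 1.0000 × 56.077 = 56.077 g.
CaO wt% = 56.077 / 237.679 × 100 = 23.59%.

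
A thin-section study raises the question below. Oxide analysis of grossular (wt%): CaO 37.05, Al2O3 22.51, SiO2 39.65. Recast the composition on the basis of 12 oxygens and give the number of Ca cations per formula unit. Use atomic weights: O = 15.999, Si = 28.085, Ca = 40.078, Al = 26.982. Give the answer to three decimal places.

3.000 Ca apfu

CaO (M=56.077): mol = 0.66070; Ca = 0.66070, O = 0.66070.
Al2O3 (M=101.961): mol = 0.22077; Al = 0.44154, O = 0.66231.
SiO2 (M=60.083): mol = 0.65992; Si = 0.65992, O = 1.31984.
ΣO = 2.64285; factor = 12/ΣO = 4.54055.
Ca apfu = 0.66070 × 4.54055 = 3.000.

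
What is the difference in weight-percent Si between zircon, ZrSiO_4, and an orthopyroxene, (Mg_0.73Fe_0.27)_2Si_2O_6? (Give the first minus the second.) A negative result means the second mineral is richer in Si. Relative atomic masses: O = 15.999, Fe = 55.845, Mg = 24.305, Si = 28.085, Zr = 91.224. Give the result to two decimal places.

M(ZrSiO_4) = 183.305 g/mol, so wt% Si = 28.085/183.305 × 100 = 15.32%.
M((Mg_0.73Fe_0.27)_2Si_2O_6) = 217.806 g/mol, so wt% Si = 56.170/217.806 × 100 = 25.79%.
15.32 − 25.79 = -10.47 pp.

-10.47 percentage points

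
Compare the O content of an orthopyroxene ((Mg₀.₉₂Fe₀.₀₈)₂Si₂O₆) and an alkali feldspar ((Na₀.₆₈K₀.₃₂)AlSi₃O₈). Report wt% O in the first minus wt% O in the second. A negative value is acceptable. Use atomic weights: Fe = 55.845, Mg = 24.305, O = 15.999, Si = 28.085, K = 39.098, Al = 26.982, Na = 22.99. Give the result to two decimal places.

-1.23 percentage points

O in (Mg₀.₉₂Fe₀.₀₈)₂Si₂O₆: molar mass 205.820 g/mol; 6×15.999 = 95.994 g → 46.64 wt%.
O in (Na₀.₆₈K₀.₃₂)AlSi₃O₈: molar mass 267.374 g/mol; 8×15.999 = 127.992 g → 47.87 wt%.
Difference = 46.64 − 47.87 = -1.23 percentage points.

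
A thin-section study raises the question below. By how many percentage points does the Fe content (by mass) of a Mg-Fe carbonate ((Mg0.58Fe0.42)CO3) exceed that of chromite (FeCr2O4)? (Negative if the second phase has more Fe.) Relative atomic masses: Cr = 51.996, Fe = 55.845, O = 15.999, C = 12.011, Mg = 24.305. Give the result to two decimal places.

-0.91 percentage points

M((Mg0.58Fe0.42)CO3) = 97.560 g/mol, so wt% Fe = 23.455/97.560 × 100 = 24.04%.
M(FeCr2O4) = 223.833 g/mol, so wt% Fe = 55.845/223.833 × 100 = 24.95%.
24.04 − 24.95 = -0.91 pp.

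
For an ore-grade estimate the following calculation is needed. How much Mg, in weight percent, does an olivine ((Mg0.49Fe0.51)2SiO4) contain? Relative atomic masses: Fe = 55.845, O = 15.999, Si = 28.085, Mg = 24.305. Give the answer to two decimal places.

13.78 weight percent

Formula mass = 0.98·24.305 + 1.02·55.845 + 1·28.085 + 4·15.999 = 172.862 g/mol, of which 23.819 g is Mg.
So Mg makes up 23.819/172.862 = 0.1378 of the mass, i.e. 13.78%.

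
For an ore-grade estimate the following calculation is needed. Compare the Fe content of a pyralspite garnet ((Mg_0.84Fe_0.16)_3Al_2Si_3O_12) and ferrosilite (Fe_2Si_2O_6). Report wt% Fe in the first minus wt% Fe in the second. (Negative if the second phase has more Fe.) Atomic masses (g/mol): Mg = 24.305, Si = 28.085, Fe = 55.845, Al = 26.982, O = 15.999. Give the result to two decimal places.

-35.92 percentage points

M((Mg_0.84Fe_0.16)_3Al_2Si_3O_12) = 418.261 g/mol, so wt% Fe = 26.806/418.261 × 100 = 6.41%.
M(Fe_2Si_2O_6) = 263.854 g/mol, so wt% Fe = 111.690/263.854 × 100 = 42.33%.
6.41 − 42.33 = -35.92 pp.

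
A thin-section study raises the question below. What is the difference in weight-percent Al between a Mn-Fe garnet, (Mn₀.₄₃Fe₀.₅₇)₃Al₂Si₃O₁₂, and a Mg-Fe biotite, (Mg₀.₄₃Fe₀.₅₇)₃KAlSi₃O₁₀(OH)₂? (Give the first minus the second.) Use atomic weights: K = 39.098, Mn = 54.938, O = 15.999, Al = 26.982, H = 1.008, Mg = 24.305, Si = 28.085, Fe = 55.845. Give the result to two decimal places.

M((Mn₀.₄₃Fe₀.₅₇)₃Al₂Si₃O₁₂) = 496.572 g/mol, so wt% Al = 53.964/496.572 × 100 = 10.87%.
M((Mg₀.₄₃Fe₀.₅₇)₃KAlSi₃O₁₀(OH)₂) = 471.187 g/mol, so wt% Al = 26.982/471.187 × 100 = 5.73%.
10.87 − 5.73 = 5.14 pp.

5.14 percentage points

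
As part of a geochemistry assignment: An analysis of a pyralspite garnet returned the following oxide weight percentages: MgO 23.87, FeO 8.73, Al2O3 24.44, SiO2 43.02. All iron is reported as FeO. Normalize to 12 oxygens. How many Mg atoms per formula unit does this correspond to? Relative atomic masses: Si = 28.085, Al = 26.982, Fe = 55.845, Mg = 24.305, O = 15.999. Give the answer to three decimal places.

23.87 wt% MgO ÷ 40.304 g/mol = 0.59225 mol, giving 0.59225 Mg and 0.59225 O.
8.73 wt% FeO ÷ 71.844 g/mol = 0.12151 mol, giving 0.12151 Fe and 0.12151 O.
24.44 wt% Al2O3 ÷ 101.961 g/mol = 0.23970 mol, giving 0.47940 Al and 0.71910 O.
43.02 wt% SiO2 ÷ 60.083 g/mol = 0.71601 mol, giving 0.71601 Si and 1.43202 O.
Oxygen sums to 2.86488; scaling by 12/2.86488 = 4.18866 puts the formula on 12 O.
Mg: 0.59225 × 4.18866 = 2.481 atoms per formula unit.

2.481 Mg apfu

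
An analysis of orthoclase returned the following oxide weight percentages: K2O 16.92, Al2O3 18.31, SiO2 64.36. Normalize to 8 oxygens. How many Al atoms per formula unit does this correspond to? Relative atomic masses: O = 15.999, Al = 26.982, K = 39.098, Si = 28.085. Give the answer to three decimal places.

1.004 Al apfu

16.92 wt% K2O ÷ 94.195 g/mol = 0.17963 mol, giving 0.35926 K and 0.17963 O.
18.31 wt% Al2O3 ÷ 101.961 g/mol = 0.17958 mol, giving 0.35916 Al and 0.53874 O.
64.36 wt% SiO2 ÷ 60.083 g/mol = 1.07118 mol, giving 1.07118 Si and 2.14236 O.
Oxygen sums to 2.86073; scaling by 8/2.86073 = 2.79649 puts the formula on 8 O.
Al: 0.35916 × 2.79649 = 1.004 atoms per formula unit.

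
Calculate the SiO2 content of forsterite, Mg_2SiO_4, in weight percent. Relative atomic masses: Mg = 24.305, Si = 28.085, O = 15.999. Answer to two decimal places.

42.71 wt%

M(Mg_2SiO_4) = 140.691 g/mol; M(SiO2) = 60.083 g/mol.
Moles SiO2 per formula unit = 1 Si ÷ 1 = 1.0000.
SiO2 fraction = (1.0000 × 60.083) / 140.691 = 60.083/140.691 = 0.4271.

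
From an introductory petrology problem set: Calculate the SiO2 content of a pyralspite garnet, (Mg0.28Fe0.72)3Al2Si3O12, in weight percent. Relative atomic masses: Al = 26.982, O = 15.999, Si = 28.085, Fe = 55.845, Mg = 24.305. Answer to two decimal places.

Formula mass = 471.248 g/mol.
3 Si → 3.0000 mol SiO2 per formula unit; M(SiO2) = 60.083, so SiO2 mass = 180.249 g.
180.249/471.248 × 100 = 38.25 wt%.

38.25 wt%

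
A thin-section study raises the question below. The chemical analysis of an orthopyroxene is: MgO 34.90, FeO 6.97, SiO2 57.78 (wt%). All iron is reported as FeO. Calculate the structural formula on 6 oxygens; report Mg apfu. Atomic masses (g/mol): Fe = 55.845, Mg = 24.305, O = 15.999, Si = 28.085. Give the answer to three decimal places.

1.800 Mg apfu

MgO (M=40.304): mol = 0.86592; Mg = 0.86592, O = 0.86592.
FeO (M=71.844): mol = 0.09702; Fe = 0.09702, O = 0.09702.
SiO2 (M=60.083): mol = 0.96167; Si = 0.96167, O = 1.92334.
ΣO = 2.88628; factor = 6/ΣO = 2.07880.
Mg apfu = 0.86592 × 2.07880 = 1.800.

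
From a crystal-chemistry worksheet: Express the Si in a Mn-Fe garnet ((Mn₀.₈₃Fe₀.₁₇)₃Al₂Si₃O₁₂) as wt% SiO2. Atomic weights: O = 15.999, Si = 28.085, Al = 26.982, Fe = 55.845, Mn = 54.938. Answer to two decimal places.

Formula mass = 495.484 g/mol.
3 Si → 3.0000 mol SiO2 per formula unit; M(SiO2) = 60.083, so SiO2 mass = 180.249 g.
180.249/495.484 × 100 = 36.38 wt%.

36.38 wt%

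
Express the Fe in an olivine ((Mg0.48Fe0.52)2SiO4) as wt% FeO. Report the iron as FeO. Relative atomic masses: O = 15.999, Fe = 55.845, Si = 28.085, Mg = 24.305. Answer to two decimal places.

43.07 wt%

M((Mg0.48Fe0.52)2SiO4) = 173.493 g/mol; M(FeO) = 71.844 g/mol.
Moles FeO per formula unit = 1.04 Fe ÷ 1 = 1.0400.
FeO fraction = (1.0400 × 71.844) / 173.493 = 74.718/173.493 = 0.4307.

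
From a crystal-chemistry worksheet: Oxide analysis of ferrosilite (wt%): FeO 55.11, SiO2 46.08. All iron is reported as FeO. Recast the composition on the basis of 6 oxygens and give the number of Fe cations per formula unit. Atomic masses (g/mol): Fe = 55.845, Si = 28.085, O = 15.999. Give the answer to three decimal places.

FeO: 55.11/71.844 = 0.76708 mol → 0.76708 mol Fe, 0.76708 mol O.
SiO2: 46.08/60.083 = 0.76694 mol → 0.76694 mol Si, 1.53388 mol O.
Total oxygen = 2.30096 mol. Normalization factor = 6/2.30096 = 2.60761.
Fe per 6 O = 0.76708 × 2.60761 = 2.000.

2.000 Fe apfu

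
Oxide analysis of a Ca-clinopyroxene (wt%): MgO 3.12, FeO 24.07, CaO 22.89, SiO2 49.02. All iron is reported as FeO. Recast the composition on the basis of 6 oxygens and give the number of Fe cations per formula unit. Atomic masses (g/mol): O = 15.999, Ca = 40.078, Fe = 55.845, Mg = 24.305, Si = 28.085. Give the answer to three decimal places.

0.820 Fe apfu

3.12 wt% MgO ÷ 40.304 g/mol = 0.07741 mol, giving 0.07741 Mg and 0.07741 O.
24.07 wt% FeO ÷ 71.844 g/mol = 0.33503 mol, giving 0.33503 Fe and 0.33503 O.
22.89 wt% CaO ÷ 56.077 g/mol = 0.40819 mol, giving 0.40819 Ca and 0.40819 O.
49.02 wt% SiO2 ÷ 60.083 g/mol = 0.81587 mol, giving 0.81587 Si and 1.63174 O.
Oxygen sums to 2.45237; scaling by 6/2.45237 = 2.44661 puts the formula on 6 O.
Fe: 0.33503 × 2.44661 = 0.820 atoms per formula unit.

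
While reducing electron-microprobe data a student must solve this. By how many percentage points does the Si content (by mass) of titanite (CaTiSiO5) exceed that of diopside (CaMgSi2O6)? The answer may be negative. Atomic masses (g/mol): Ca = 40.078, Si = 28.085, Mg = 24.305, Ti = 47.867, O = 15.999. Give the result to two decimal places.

-11.61 percentage points

Si in CaTiSiO5: molar mass 196.025 g/mol; 1×28.085 = 28.085 g → 14.33 wt%.
Si in CaMgSi2O6: molar mass 216.547 g/mol; 2×28.085 = 56.170 g → 25.94 wt%.
Difference = 14.33 − 25.94 = -11.61 percentage points.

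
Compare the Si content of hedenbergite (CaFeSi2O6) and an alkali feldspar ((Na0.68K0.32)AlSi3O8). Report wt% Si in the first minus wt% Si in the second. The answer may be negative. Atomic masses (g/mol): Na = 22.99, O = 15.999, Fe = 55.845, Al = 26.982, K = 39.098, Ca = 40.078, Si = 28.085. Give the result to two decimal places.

Si in CaFeSi2O6: molar mass 248.087 g/mol; 2×28.085 = 56.170 g → 22.64 wt%.
Si in (Na0.68K0.32)AlSi3O8: molar mass 267.374 g/mol; 3×28.085 = 84.255 g → 31.51 wt%.
Difference = 22.64 − 31.51 = -8.87 percentage points.

-8.87 percentage points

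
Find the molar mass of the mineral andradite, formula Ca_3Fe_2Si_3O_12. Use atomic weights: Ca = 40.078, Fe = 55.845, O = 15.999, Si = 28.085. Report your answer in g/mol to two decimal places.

M = 3×40.078 + 2×55.845 + 3×28.085 + 12×15.999

508.17 g/mol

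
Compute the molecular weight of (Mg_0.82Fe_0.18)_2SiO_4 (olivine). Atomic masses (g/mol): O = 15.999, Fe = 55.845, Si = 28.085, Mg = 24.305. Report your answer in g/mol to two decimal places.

M = 1.64*24.305 + 0.36*55.845 + 1*28.085 + 4*15.999

152.05 g/mol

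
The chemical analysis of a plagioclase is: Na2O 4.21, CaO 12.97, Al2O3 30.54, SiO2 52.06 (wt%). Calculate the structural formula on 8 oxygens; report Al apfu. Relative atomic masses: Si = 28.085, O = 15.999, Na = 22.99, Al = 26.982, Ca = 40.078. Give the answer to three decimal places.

1.635 Al apfu

Na2O: 4.21/61.979 = 0.06793 mol → 0.13586 mol Na, 0.06793 mol O.
CaO: 12.97/56.077 = 0.23129 mol → 0.23129 mol Ca, 0.23129 mol O.
Al2O3: 30.54/101.961 = 0.29953 mol → 0.59906 mol Al, 0.89859 mol O.
SiO2: 52.06/60.083 = 0.86647 mol → 0.86647 mol Si, 1.73294 mol O.
Total oxygen = 2.93075 mol. Normalization factor = 8/2.93075 = 2.72968.
Al per 8 O = 0.59906 × 2.72968 = 1.635.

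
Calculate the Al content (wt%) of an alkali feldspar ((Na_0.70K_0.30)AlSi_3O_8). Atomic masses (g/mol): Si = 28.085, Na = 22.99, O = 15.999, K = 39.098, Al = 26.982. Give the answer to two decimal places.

10.10 wt%

Molar mass of (Na_0.70K_0.30)AlSi_3O_8: 0.70*22.99 + 0.30*39.098 + 1*26.982 + 3*28.085 + 8*15.999 = 267.051 g/mol.
Mass of Al per formula unit: 1 × 26.982 = 26.982 g.
Weight fraction Al = 26.982 / 267.051 = 0.1010.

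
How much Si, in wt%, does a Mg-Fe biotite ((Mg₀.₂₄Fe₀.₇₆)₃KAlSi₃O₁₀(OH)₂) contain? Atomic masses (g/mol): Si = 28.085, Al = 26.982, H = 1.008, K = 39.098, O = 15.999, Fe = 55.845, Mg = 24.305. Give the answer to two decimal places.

17.22 wt%

M((Mg₀.₂₄Fe₀.₇₆)₃KAlSi₃O₁₀(OH)₂) = 489.165 g/mol.
Si contributes 3 × 28.085 = 84.255 g per mole.
84.255/489.165 = 0.1722 → 17.22%.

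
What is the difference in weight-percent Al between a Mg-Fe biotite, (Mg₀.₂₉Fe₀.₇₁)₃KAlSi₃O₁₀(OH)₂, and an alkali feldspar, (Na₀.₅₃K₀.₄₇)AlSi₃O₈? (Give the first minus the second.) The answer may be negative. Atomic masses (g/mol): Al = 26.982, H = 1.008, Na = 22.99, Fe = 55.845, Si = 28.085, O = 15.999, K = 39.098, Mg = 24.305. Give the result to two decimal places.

-4.43 percentage points

First mineral: 26.982 g Al in 484.434 g formula = 5.57 wt% Al.
Second mineral: 26.982 g Al in 269.790 g formula = 10.00 wt% Al.
5.57% − 10.00% gives a difference of -4.43 percentage points.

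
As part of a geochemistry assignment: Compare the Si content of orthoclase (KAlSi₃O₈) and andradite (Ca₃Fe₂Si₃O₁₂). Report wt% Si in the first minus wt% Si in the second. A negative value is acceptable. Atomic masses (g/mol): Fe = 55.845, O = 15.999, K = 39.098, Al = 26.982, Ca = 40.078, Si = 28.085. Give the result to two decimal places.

13.69 percentage points

Si in KAlSi₃O₈: molar mass 278.327 g/mol; 3×28.085 = 84.255 g → 30.27 wt%.
Si in Ca₃Fe₂Si₃O₁₂: molar mass 508.167 g/mol; 3×28.085 = 84.255 g → 16.58 wt%.
Difference = 30.27 − 16.58 = 13.69 percentage points.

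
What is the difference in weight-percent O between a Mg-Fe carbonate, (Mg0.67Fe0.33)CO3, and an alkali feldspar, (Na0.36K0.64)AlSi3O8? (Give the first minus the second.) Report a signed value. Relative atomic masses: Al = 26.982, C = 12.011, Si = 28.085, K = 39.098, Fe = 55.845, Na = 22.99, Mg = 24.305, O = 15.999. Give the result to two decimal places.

3.71 percentage points

First mineral: 47.997 g O in 94.721 g formula = 50.67 wt% O.
Second mineral: 127.992 g O in 272.528 g formula = 46.96 wt% O.
50.67% − 46.96% gives a difference of 3.71 percentage points.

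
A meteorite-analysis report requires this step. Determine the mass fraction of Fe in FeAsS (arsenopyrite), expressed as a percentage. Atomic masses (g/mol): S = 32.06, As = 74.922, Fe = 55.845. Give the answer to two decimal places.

Molar mass of FeAsS: 1×55.845 + 1×74.922 + 1×32.06 = 162.827 g/mol.
Mass of Fe per formula unit: 1 × 55.845 = 55.845 g.
Weight fraction Fe = 55.845 / 162.827 = 0.3430.

34.30 weight percent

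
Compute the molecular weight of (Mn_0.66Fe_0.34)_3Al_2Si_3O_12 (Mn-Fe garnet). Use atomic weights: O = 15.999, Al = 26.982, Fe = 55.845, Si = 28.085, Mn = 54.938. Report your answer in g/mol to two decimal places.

Mn: 1.98 × 54.938 = 108.7772
Fe: 1.02 × 55.845 = 56.9619
Al: 2 × 26.982 = 53.9640
Si: 3 × 28.085 = 84.2550
O: 12 × 15.999 = 191.9880
Summing the contributions gives the formula mass.

495.95 g/mol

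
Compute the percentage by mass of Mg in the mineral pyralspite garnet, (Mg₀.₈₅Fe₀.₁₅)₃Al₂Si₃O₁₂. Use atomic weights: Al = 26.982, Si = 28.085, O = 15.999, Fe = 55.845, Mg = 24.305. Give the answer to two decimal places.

M((Mg₀.₈₅Fe₀.₁₅)₃Al₂Si₃O₁₂) = 417.315 g/mol.
Mg contributes 2.55 × 24.305 = 61.978 g per mole.
61.978/417.315 = 0.1485 → 14.85%.

14.85 weight percent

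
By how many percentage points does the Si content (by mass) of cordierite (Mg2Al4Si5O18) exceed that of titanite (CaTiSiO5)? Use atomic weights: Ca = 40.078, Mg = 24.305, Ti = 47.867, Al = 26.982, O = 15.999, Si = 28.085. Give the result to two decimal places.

Si in Mg2Al4Si5O18: molar mass 584.945 g/mol; 5×28.085 = 140.425 g → 24.01 wt%.
Si in CaTiSiO5: molar mass 196.025 g/mol; 1×28.085 = 28.085 g → 14.33 wt%.
Difference = 24.01 − 14.33 = 9.68 percentage points.

9.68 percentage points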